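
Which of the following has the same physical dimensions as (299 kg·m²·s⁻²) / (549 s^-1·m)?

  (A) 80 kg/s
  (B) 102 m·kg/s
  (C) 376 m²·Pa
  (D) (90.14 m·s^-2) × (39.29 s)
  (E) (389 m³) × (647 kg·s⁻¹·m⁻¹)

Reference: [kg·m²·s⁻²] / [m·s⁻¹] = kg·m·s⁻¹.
Each option:
  (A) kg·s⁻¹
  (B) kg·m·s⁻¹  ← same
  (C) Pa·m² = N·m⁻²·m² = kg·m·s⁻²
  (D) [m·s⁻²] · [s] = m·s⁻¹
  (E) [m³] · [kg·m⁻¹·s⁻¹] = kg·m²·s⁻¹
Only (B) matches kg·m·s⁻¹.

(B)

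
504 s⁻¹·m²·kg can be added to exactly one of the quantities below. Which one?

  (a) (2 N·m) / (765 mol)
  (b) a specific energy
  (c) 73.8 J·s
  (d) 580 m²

(c)

Reference: kg·m²·s⁻¹.
Each option:
  (a) [kg·m²·s⁻²] / [mol] = kg·m²·s⁻²·mol⁻¹
  (b) [specific energy] = m²·s⁻²
  (c) J·s = N·m·s = kg·m²·s⁻¹  ← same
  (d) m²
Only (c) matches kg·m²·s⁻¹.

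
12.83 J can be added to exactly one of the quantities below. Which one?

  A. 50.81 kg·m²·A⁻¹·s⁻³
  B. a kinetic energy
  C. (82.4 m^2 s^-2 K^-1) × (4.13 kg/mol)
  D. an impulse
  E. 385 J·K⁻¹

Reference: J = N·m = kg·m²·s⁻².
Each option:
  A. kg·m²·s⁻³·A⁻¹
  B. [kinetic energy] = kg·m²·s⁻²  ← same
  C. [m²·s⁻²·K⁻¹] · [kg·mol⁻¹] = kg·m²·s⁻²·K⁻¹·mol⁻¹
  D. [impulse] = kg·m·s⁻¹
  E. J·K⁻¹ = N·m·K⁻¹ = kg·m²·s⁻²·K⁻¹
Only B. matches kg·m²·s⁻².

B.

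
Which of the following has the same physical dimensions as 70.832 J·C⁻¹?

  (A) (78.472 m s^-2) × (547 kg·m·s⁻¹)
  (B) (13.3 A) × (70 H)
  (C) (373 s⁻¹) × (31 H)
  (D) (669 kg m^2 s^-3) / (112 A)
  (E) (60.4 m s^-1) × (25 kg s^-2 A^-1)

(D)

Reference: J·C⁻¹ = N·m·(s·A)⁻¹ = kg·m²·s⁻³·A⁻¹.
Each option:
  (A) [m·s⁻²] · [kg·m·s⁻¹] = kg·m²·s⁻³
  (B) [A] · [kg·m²·s⁻²·A⁻²] = kg·m²·s⁻²·A⁻¹
  (C) [s⁻¹] · [kg·m²·s⁻²·A⁻²] = kg·m²·s⁻³·A⁻²
  (D) [kg·m²·s⁻³] / [A] = kg·m²·s⁻³·A⁻¹  ← same
  (E) [m·s⁻¹] · [kg·s⁻²·A⁻¹] = kg·m·s⁻³·A⁻¹
Only (D) matches kg·m²·s⁻³·A⁻¹.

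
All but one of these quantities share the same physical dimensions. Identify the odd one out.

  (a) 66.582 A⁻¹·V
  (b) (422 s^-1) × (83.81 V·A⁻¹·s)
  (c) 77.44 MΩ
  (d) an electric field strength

(d)

In SI base units:
  (a) V·A⁻¹ = J·C⁻¹·A⁻¹ = kg·m²·s⁻³·A⁻²
  (b) [s⁻¹] · [kg·m²·s⁻²·A⁻²] = kg·m²·s⁻³·A⁻²
  (c) Ω = V·A⁻¹ = kg·m²·s⁻³·A⁻²
  (d) [electric field strength] = kg·m·s⁻³·A⁻¹
All reduce to kg·m²·s⁻³·A⁻² except (d), which is kg·m·s⁻³·A⁻¹.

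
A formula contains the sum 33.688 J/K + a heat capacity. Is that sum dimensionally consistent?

Reduce each to base SI dimensions:
  33.688 J/K:  J·K⁻¹ = N·m·K⁻¹ = kg·m²·s⁻²·K⁻¹
  a heat capacity:  [heat capacity] = kg·m²·s⁻²·K⁻¹
Both are kg·m²·s⁻²·K⁻¹, so they have the same dimensions and can be added.

Yes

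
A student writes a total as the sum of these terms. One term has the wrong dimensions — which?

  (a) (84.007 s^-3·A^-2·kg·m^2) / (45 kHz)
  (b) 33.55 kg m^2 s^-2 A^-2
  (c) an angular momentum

(c)

Dimensions:
  (a) [kg·m²·s⁻³·A⁻²] / [s⁻¹] = kg·m²·s⁻²·A⁻²
  (b) kg·m²·s⁻²·A⁻²
  (c) [angular momentum] = kg·m²·s⁻¹
All reduce to kg·m²·s⁻²·A⁻² except (c), which is kg·m²·s⁻¹.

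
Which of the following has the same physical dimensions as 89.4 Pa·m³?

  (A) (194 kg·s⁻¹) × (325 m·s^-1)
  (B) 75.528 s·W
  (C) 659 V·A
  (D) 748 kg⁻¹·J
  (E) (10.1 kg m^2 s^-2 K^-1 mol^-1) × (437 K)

(B)

Reference: Pa·m³ = N·m⁻²·m³ = kg·m²·s⁻².
Each option:
  (A) [kg·s⁻¹] · [m·s⁻¹] = kg·m·s⁻²
  (B) W·s = J·s⁻¹·s = kg·m²·s⁻²  ← same
  (C) V·A = J·C⁻¹·A = kg·m²·s⁻³
  (D) J·kg⁻¹ = N·m·kg⁻¹ = m²·s⁻²
  (E) [kg·m²·s⁻²·K⁻¹·mol⁻¹] · [K] = kg·m²·s⁻²·mol⁻¹
Only (B) matches kg·m²·s⁻².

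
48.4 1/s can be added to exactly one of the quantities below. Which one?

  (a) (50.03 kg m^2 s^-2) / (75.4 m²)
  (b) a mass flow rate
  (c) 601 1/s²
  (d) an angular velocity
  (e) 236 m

(d)

Reference: s⁻¹.
Each option:
  (a) [kg·m²·s⁻²] / [m²] = kg·s⁻²
  (b) [mass flow rate] = kg·s⁻¹
  (c) s⁻²
  (d) [angular velocity] = s⁻¹  ← same
  (e) m
Only (d) matches s⁻¹.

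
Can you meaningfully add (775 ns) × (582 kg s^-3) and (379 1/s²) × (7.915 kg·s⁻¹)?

Reduce each to base SI dimensions:
  (775 ns) × (582 kg s^-3):  [s] · [kg·s⁻³] = kg·s⁻²
  (379 1/s²) × (7.915 kg·s⁻¹):  [s⁻²] · [kg·s⁻¹] = kg·s⁻³
kg·s⁻² ≠ kg·s⁻³, so they cannot be added.

No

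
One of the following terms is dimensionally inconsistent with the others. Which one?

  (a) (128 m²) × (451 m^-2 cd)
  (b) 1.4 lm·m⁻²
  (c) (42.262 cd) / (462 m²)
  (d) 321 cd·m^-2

Reduce each to base SI dimensions:
  (a) [m²] · [m⁻²·cd] = cd
  (b) lm·m⁻² = cd·m⁻² = m⁻²·cd
  (c) [cd] / [m²] = m⁻²·cd
  (d) cd·m⁻² = m⁻²·cd
All reduce to m⁻²·cd except (a), which is cd.

(a)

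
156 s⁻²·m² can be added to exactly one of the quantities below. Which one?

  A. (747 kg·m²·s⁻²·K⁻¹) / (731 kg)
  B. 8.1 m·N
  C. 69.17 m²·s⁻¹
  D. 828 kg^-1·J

D.

Reference: m²·s⁻².
Each option:
  A. [kg·m²·s⁻²·K⁻¹] / [kg] = m²·s⁻²·K⁻¹
  B. N·m = kg·m·s⁻²·m = kg·m²·s⁻²
  C. m²·s⁻¹
  D. J·kg⁻¹ = N·m·kg⁻¹ = m²·s⁻²  ← same
Only D. matches m²·s⁻².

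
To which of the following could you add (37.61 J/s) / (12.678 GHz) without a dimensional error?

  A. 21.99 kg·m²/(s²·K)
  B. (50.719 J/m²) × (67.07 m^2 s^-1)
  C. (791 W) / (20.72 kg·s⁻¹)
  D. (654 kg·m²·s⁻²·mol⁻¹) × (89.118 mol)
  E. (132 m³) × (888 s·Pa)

D.

Reference: [kg·m²·s⁻³] / [s⁻¹] = kg·m²·s⁻².
Each option:
  A. kg·m²·s⁻²·K⁻¹
  B. [kg·s⁻²] · [m²·s⁻¹] = kg·m²·s⁻³
  C. [kg·m²·s⁻³] / [kg·s⁻¹] = m²·s⁻²
  D. [kg·m²·s⁻²·mol⁻¹] · [mol] = kg·m²·s⁻²  ← same
  E. [m³] · [kg·m⁻¹·s⁻¹] = kg·m²·s⁻¹
Only D. matches kg·m²·s⁻².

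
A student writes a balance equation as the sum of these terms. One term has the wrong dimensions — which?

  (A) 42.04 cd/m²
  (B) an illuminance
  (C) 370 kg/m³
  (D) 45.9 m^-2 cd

(C)

Reduce each to base SI dimensions:
  (A) cd·m⁻² = m⁻²·cd
  (B) [illuminance] = m⁻²·cd
  (C) kg·m⁻³
  (D) m⁻²·cd
All reduce to m⁻²·cd except (C), which is kg·m⁻³.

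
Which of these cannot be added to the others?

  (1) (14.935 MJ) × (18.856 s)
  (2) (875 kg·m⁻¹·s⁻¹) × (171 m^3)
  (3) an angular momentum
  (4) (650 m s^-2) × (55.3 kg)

(4)

Dimensions:
  (1) [kg·m²·s⁻²] · [s] = kg·m²·s⁻¹
  (2) [kg·m⁻¹·s⁻¹] · [m³] = kg·m²·s⁻¹
  (3) [angular momentum] = kg·m²·s⁻¹
  (4) [m·s⁻²] · [kg] = kg·m·s⁻²
All reduce to kg·m²·s⁻¹ except (4), which is kg·m·s⁻².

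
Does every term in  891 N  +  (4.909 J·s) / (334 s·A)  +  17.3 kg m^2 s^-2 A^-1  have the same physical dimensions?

No

In SI base units:
  891 N:  N = kg·m·s⁻²
  (4.909 J·s) / (334 s·A):  [kg·m²·s⁻¹] / [s·A] = kg·m²·s⁻²·A⁻¹
  17.3 kg m^2 s^-2 A^-1:  kg·m²·s⁻²·A⁻¹
The terms do not share a single dimension (kg·m²·s⁻²·A⁻¹ vs kg·m·s⁻²).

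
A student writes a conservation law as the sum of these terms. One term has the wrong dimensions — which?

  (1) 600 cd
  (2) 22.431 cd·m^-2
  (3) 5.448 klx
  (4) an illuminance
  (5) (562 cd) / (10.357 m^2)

Work out the base dimensions of each:
  (1) cd
  (2) cd·m⁻² = m⁻²·cd
  (3) lx = lm·m⁻² = m⁻²·cd
  (4) [illuminance] = m⁻²·cd
  (5) [cd] / [m²] = m⁻²·cd
All reduce to m⁻²·cd except (1), which is cd.

(1)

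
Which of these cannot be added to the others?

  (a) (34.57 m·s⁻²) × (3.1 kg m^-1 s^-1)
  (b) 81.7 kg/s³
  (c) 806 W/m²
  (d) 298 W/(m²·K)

Work out the base dimensions of each:
  (a) [m·s⁻²] · [kg·m⁻¹·s⁻¹] = kg·s⁻³
  (b) kg·s⁻³
  (c) W·m⁻² = J·s⁻¹·m⁻² = kg·s⁻³
  (d) W·m⁻²·K⁻¹ = J·s⁻¹·m⁻²·K⁻¹ = kg·s⁻³·K⁻¹
All reduce to kg·s⁻³ except (d), which is kg·s⁻³·K⁻¹.

(d)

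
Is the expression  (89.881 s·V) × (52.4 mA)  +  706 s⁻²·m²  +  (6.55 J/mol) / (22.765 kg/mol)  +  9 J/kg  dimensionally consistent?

Work out the base dimensions of each:
  (89.881 s·V) × (52.4 mA):  [kg·m²·s⁻²·A⁻¹] · [A] = kg·m²·s⁻²
  706 s⁻²·m²:  m²·s⁻²
  (6.55 J/mol) / (22.765 kg/mol):  [kg·m²·s⁻²·mol⁻¹] / [kg·mol⁻¹] = m²·s⁻²
  9 J/kg:  J·kg⁻¹ = N·m·kg⁻¹ = m²·s⁻²
The terms do not share a single dimension (kg·m²·s⁻² vs m²·s⁻²).

No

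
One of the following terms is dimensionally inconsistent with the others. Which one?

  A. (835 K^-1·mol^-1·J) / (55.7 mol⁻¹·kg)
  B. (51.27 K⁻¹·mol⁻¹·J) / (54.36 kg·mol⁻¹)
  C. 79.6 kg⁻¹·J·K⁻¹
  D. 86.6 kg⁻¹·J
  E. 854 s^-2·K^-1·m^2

Dimensions:
  A. [kg·m²·s⁻²·K⁻¹·mol⁻¹] / [kg·mol⁻¹] = m²·s⁻²·K⁻¹
  B. [kg·m²·s⁻²·K⁻¹·mol⁻¹] / [kg·mol⁻¹] = m²·s⁻²·K⁻¹
  C. J·kg⁻¹·K⁻¹ = N·m·kg⁻¹·K⁻¹ = m²·s⁻²·K⁻¹
  D. J·kg⁻¹ = N·m·kg⁻¹ = m²·s⁻²
  E. m²·s⁻²·K⁻¹
All reduce to m²·s⁻²·K⁻¹ except D., which is m²·s⁻².

D.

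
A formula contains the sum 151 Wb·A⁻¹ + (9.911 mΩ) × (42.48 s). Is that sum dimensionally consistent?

Work out the base dimensions of each:
  151 Wb·A⁻¹:  Wb·A⁻¹ = V·s·A⁻¹ = kg·m²·s⁻²·A⁻²
  (9.911 mΩ) × (42.48 s):  [kg·m²·s⁻³·A⁻²] · [s] = kg·m²·s⁻²·A⁻²
Both are kg·m²·s⁻²·A⁻², so they have the same dimensions and can be added.

Yes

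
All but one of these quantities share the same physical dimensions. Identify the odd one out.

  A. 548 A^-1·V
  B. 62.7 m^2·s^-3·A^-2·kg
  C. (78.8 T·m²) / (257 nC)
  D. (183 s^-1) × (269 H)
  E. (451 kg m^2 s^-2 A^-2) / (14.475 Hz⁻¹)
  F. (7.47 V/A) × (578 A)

Dimensions:
  A. V·A⁻¹ = J·C⁻¹·A⁻¹ = kg·m²·s⁻³·A⁻²
  B. kg·m²·s⁻³·A⁻²
  C. [kg·m²·s⁻²·A⁻¹] / [s·A] = kg·m²·s⁻³·A⁻²
  D. [s⁻¹] · [kg·m²·s⁻²·A⁻²] = kg·m²·s⁻³·A⁻²
  E. [kg·m²·s⁻²·A⁻²] / [s] = kg·m²·s⁻³·A⁻²
  F. [kg·m²·s⁻³·A⁻²] · [A] = kg·m²·s⁻³·A⁻¹
All reduce to kg·m²·s⁻³·A⁻² except F., which is kg·m²·s⁻³·A⁻¹.

F.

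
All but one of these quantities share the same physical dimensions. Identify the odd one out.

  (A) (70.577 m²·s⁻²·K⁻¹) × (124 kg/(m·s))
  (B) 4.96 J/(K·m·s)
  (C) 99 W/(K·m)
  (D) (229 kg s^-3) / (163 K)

In SI base units:
  (A) [m²·s⁻²·K⁻¹] · [kg·m⁻¹·s⁻¹] = kg·m·s⁻³·K⁻¹
  (B) J·s⁻¹·m⁻¹·K⁻¹ = N·m·s⁻¹·m⁻¹·K⁻¹ = kg·m·s⁻³·K⁻¹
  (C) W·m⁻¹·K⁻¹ = J·s⁻¹·m⁻¹·K⁻¹ = kg·m·s⁻³·K⁻¹
  (D) [kg·s⁻³] / [K] = kg·s⁻³·K⁻¹
All reduce to kg·m·s⁻³·K⁻¹ except (D), which is kg·s⁻³·K⁻¹.

(D)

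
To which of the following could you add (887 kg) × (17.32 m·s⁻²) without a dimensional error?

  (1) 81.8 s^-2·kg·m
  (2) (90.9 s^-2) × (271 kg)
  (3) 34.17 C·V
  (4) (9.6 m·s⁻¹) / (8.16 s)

Reference: [kg] · [m·s⁻²] = kg·m·s⁻².
Each option:
  (1) kg·m·s⁻²  ← same
  (2) [s⁻²] · [kg] = kg·s⁻²
  (3) C·V = s·A·J·C⁻¹ = kg·m²·s⁻²
  (4) [m·s⁻¹] / [s] = m·s⁻²
Only (1) matches kg·m·s⁻².

(1)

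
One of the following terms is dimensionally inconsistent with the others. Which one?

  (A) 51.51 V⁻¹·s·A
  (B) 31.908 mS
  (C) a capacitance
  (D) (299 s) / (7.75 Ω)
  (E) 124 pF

(B)

Dimensions:
  (A) A·s·V⁻¹ = A·s·(J·C⁻¹)⁻¹ = kg⁻¹·m⁻²·s⁴·A²
  (B) S = Ω⁻¹ = kg⁻¹·m⁻²·s³·A²
  (C) [capacitance] = kg⁻¹·m⁻²·s⁴·A²
  (D) [s] / [kg·m²·s⁻³·A⁻²] = kg⁻¹·m⁻²·s⁴·A²
  (E) F = C·V⁻¹ = kg⁻¹·m⁻²·s⁴·A²
All reduce to kg⁻¹·m⁻²·s⁴·A² except (B), which is kg⁻¹·m⁻²·s³·A².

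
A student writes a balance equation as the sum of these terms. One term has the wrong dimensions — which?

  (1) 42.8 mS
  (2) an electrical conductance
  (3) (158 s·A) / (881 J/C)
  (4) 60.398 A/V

(3)

Work out the base dimensions of each:
  (1) S = Ω⁻¹ = kg⁻¹·m⁻²·s³·A²
  (2) [electrical conductance] = kg⁻¹·m⁻²·s³·A²
  (3) [s·A] / [kg·m²·s⁻³·A⁻¹] = kg⁻¹·m⁻²·s⁴·A²
  (4) A·V⁻¹ = A·(J·C⁻¹)⁻¹ = kg⁻¹·m⁻²·s³·A²
All reduce to kg⁻¹·m⁻²·s³·A² except (3), which is kg⁻¹·m⁻²·s⁴·A².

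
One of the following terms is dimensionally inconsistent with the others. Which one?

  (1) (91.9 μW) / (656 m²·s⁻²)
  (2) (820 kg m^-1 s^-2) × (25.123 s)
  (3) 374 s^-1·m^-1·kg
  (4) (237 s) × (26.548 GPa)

(1)

In SI base units:
  (1) [kg·m²·s⁻³] / [m²·s⁻²] = kg·s⁻¹
  (2) [kg·m⁻¹·s⁻²] · [s] = kg·m⁻¹·s⁻¹
  (3) kg·m⁻¹·s⁻¹
  (4) [s] · [kg·m⁻¹·s⁻²] = kg·m⁻¹·s⁻¹
All reduce to kg·m⁻¹·s⁻¹ except (1), which is kg·s⁻¹.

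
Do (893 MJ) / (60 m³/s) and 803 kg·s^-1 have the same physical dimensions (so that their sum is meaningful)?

No

In SI base units:
  (893 MJ) / (60 m³/s):  [kg·m²·s⁻²] / [m³·s⁻¹] = kg·m⁻¹·s⁻¹
  803 kg·s^-1:  kg·s⁻¹
kg·m⁻¹·s⁻¹ ≠ kg·s⁻¹, so they cannot be added.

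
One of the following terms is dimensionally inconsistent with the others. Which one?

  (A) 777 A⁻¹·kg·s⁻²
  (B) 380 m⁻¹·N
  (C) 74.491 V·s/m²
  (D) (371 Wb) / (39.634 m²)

In SI base units:
  (A) kg·s⁻²·A⁻¹
  (B) N·m⁻¹ = kg·m·s⁻²·m⁻¹ = kg·s⁻²
  (C) V·s·m⁻² = J·C⁻¹·s·m⁻² = kg·s⁻²·A⁻¹
  (D) [kg·m²·s⁻²·A⁻¹] / [m²] = kg·s⁻²·A⁻¹
All reduce to kg·s⁻²·A⁻¹ except (B), which is kg·s⁻².

(B)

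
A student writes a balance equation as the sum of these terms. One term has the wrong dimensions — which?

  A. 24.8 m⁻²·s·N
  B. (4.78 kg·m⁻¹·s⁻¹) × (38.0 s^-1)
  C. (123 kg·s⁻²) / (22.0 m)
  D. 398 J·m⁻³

Expand each in SI base units:
  A. N·s·m⁻² = kg·m·s⁻²·s·m⁻² = kg·m⁻¹·s⁻¹
  B. [kg·m⁻¹·s⁻¹] · [s⁻¹] = kg·m⁻¹·s⁻²
  C. [kg·s⁻²] / [m] = kg·m⁻¹·s⁻²
  D. J·m⁻³ = N·m·m⁻³ = kg·m⁻¹·s⁻²
All reduce to kg·m⁻¹·s⁻² except A., which is kg·m⁻¹·s⁻¹.

A.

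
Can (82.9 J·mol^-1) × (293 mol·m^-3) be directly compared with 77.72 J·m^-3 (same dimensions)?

Expand each in SI base units:
  (82.9 J·mol^-1) × (293 mol·m^-3):  [kg·m²·s⁻²·mol⁻¹] · [m⁻³·mol] = kg·m⁻¹·s⁻²
  77.72 J·m^-3:  J·m⁻³ = N·m·m⁻³ = kg·m⁻¹·s⁻²
Both are kg·m⁻¹·s⁻², so they have the same dimensions and can be added.

Yes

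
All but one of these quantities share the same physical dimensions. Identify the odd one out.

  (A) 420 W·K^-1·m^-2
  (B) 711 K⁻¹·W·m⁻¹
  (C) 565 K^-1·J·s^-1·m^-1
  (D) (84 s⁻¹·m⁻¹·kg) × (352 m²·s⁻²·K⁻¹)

(A)

Expand each in SI base units:
  (A) W·m⁻²·K⁻¹ = J·s⁻¹·m⁻²·K⁻¹ = kg·s⁻³·K⁻¹
  (B) W·m⁻¹·K⁻¹ = J·s⁻¹·m⁻¹·K⁻¹ = kg·m·s⁻³·K⁻¹
  (C) J·s⁻¹·m⁻¹·K⁻¹ = N·m·s⁻¹·m⁻¹·K⁻¹ = kg·m·s⁻³·K⁻¹
  (D) [kg·m⁻¹·s⁻¹] · [m²·s⁻²·K⁻¹] = kg·m·s⁻³·K⁻¹
All reduce to kg·m·s⁻³·K⁻¹ except (A), which is kg·s⁻³·K⁻¹.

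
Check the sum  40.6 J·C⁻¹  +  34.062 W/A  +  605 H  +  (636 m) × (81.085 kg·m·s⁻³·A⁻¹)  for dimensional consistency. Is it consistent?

Work out the base dimensions of each:
  40.6 J·C⁻¹:  J·C⁻¹ = N·m·(s·A)⁻¹ = kg·m²·s⁻³·A⁻¹
  34.062 W/A:  W·A⁻¹ = J·s⁻¹·A⁻¹ = kg·m²·s⁻³·A⁻¹
  605 H:  H = V·s·A⁻¹ = kg·m²·s⁻²·A⁻²
  (636 m) × (81.085 kg·m·s⁻³·A⁻¹):  [m] · [kg·m·s⁻³·A⁻¹] = kg·m²·s⁻³·A⁻¹
The terms do not share a single dimension (kg·m²·s⁻²·A⁻² vs kg·m²·s⁻³·A⁻¹).

No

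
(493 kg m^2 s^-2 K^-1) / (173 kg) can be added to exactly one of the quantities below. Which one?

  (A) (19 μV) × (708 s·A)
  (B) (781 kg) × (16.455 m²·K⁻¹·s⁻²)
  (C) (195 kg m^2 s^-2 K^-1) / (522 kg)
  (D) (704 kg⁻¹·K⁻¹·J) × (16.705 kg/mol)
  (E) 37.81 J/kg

Reference: [kg·m²·s⁻²·K⁻¹] / [kg] = m²·s⁻²·K⁻¹.
Each option:
  (A) [kg·m²·s⁻³·A⁻¹] · [s·A] = kg·m²·s⁻²
  (B) [kg] · [m²·s⁻²·K⁻¹] = kg·m²·s⁻²·K⁻¹
  (C) [kg·m²·s⁻²·K⁻¹] / [kg] = m²·s⁻²·K⁻¹  ← same
  (D) [m²·s⁻²·K⁻¹] · [kg·mol⁻¹] = kg·m²·s⁻²·K⁻¹·mol⁻¹
  (E) J·kg⁻¹ = N·m·kg⁻¹ = m²·s⁻²
Only (C) matches m²·s⁻²·K⁻¹.

(C)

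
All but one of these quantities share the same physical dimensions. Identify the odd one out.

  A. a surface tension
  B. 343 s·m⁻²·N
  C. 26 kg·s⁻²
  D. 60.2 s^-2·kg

B.

Reduce each to base SI dimensions:
  A. [surface tension] = kg·s⁻²
  B. N·s·m⁻² = kg·m·s⁻²·s·m⁻² = kg·m⁻¹·s⁻¹
  C. kg·s⁻²
  D. kg·s⁻²
All reduce to kg·s⁻² except B., which is kg·m⁻¹·s⁻¹.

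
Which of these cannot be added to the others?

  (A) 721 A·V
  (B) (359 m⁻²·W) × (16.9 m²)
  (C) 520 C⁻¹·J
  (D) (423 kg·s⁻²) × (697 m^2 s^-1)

(C)

Work out the base dimensions of each:
  (A) V·A = J·C⁻¹·A = kg·m²·s⁻³
  (B) [kg·s⁻³] · [m²] = kg·m²·s⁻³
  (C) J·C⁻¹ = N·m·(s·A)⁻¹ = kg·m²·s⁻³·A⁻¹
  (D) [kg·s⁻²] · [m²·s⁻¹] = kg·m²·s⁻³
All reduce to kg·m²·s⁻³ except (C), which is kg·m²·s⁻³·A⁻¹.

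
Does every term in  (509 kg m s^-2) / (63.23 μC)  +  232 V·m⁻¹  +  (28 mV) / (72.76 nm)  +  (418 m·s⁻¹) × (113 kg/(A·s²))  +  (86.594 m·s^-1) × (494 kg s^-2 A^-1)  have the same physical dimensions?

Yes

Expand each in SI base units:
  (509 kg m s^-2) / (63.23 μC):  [kg·m·s⁻²] / [s·A] = kg·m·s⁻³·A⁻¹
  232 V·m⁻¹:  V·m⁻¹ = J·C⁻¹·m⁻¹ = kg·m·s⁻³·A⁻¹
  (28 mV) / (72.76 nm):  [kg·m²·s⁻³·A⁻¹] / [m] = kg·m·s⁻³·A⁻¹
  (418 m·s⁻¹) × (113 kg/(A·s²)):  [m·s⁻¹] · [kg·s⁻²·A⁻¹] = kg·m·s⁻³·A⁻¹
  (86.594 m·s^-1) × (494 kg s^-2 A^-1):  [m·s⁻¹] · [kg·s⁻²·A⁻¹] = kg·m·s⁻³·A⁻¹
Every term reduces to kg·m·s⁻³·A⁻¹.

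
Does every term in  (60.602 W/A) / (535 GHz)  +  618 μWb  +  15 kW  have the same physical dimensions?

Work out the base dimensions of each:
  (60.602 W/A) / (535 GHz):  [kg·m²·s⁻³·A⁻¹] / [s⁻¹] = kg·m²·s⁻²·A⁻¹
  618 μWb:  Wb = V·s = kg·m²·s⁻²·A⁻¹
  15 kW:  W = J·s⁻¹ = kg·m²·s⁻³
The terms do not share a single dimension (kg·m²·s⁻²·A⁻¹ vs kg·m²·s⁻³).

No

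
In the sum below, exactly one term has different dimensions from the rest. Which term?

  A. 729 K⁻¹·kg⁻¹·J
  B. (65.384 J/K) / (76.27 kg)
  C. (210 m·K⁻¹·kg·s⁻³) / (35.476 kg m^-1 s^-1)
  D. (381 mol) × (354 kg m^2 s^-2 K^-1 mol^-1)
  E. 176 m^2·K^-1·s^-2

D.

Expand each in SI base units:
  A. J·kg⁻¹·K⁻¹ = N·m·kg⁻¹·K⁻¹ = m²·s⁻²·K⁻¹
  B. [kg·m²·s⁻²·K⁻¹] / [kg] = m²·s⁻²·K⁻¹
  C. [kg·m·s⁻³·K⁻¹] / [kg·m⁻¹·s⁻¹] = m²·s⁻²·K⁻¹
  D. [mol] · [kg·m²·s⁻²·K⁻¹·mol⁻¹] = kg·m²·s⁻²·K⁻¹
  E. m²·s⁻²·K⁻¹
All reduce to m²·s⁻²·K⁻¹ except D., which is kg·m²·s⁻²·K⁻¹.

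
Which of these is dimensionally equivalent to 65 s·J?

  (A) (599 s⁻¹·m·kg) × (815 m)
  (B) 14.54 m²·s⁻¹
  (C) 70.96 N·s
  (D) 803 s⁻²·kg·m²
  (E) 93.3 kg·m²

(A)

Reference: J·s = N·m·s = kg·m²·s⁻¹.
Each option:
  (A) [kg·m·s⁻¹] · [m] = kg·m²·s⁻¹  ← same
  (B) m²·s⁻¹
  (C) N·s = kg·m·s⁻²·s = kg·m·s⁻¹
  (D) kg·m²·s⁻²
  (E) kg·m²
Only (A) matches kg·m²·s⁻¹.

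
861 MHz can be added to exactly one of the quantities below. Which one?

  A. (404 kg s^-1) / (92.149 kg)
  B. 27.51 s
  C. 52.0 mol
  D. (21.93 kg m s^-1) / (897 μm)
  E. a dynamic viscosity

A.

Reference: Hz = s⁻¹.
Each option:
  A. [kg·s⁻¹] / [kg] = s⁻¹  ← same
  B. s
  C. mol
  D. [kg·m·s⁻¹] / [m] = kg·s⁻¹
  E. [dynamic viscosity] = kg·m⁻¹·s⁻¹
Only A. matches s⁻¹.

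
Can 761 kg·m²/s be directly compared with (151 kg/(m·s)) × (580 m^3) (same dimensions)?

Expand each in SI base units:
  761 kg·m²/s:  kg·m²·s⁻¹
  (151 kg/(m·s)) × (580 m^3):  [kg·m⁻¹·s⁻¹] · [m³] = kg·m²·s⁻¹
Both are kg·m²·s⁻¹, so they have the same dimensions and can be added.

Yes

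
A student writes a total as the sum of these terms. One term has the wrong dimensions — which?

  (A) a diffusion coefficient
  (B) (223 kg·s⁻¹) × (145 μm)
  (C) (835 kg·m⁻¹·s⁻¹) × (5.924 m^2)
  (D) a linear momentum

Work out the base dimensions of each:
  (A) [diffusion coefficient] = m²·s⁻¹
  (B) [kg·s⁻¹] · [m] = kg·m·s⁻¹
  (C) [kg·m⁻¹·s⁻¹] · [m²] = kg·m·s⁻¹
  (D) [linear momentum] = kg·m·s⁻¹
All reduce to kg·m·s⁻¹ except (A), which is m²·s⁻¹.

(A)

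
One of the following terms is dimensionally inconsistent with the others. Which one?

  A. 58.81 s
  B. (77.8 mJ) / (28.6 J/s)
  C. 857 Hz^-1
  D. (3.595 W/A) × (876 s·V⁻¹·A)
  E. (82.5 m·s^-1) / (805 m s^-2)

In SI base units:
  A. s
  B. [kg·m²·s⁻²] / [kg·m²·s⁻³] = s
  C. Hz⁻¹ = (s⁻¹)⁻¹ = s
  D. [kg·m²·s⁻³·A⁻¹] · [kg⁻¹·m⁻²·s⁴·A²] = s·A
  E. [m·s⁻¹] / [m·s⁻²] = s
All reduce to s except D., which is s·A.

D.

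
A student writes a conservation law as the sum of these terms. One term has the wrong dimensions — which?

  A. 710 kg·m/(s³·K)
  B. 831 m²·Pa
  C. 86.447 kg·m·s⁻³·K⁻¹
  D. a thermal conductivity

Dimensions:
  A. kg·m·s⁻³·K⁻¹
  B. Pa·m² = N·m⁻²·m² = kg·m·s⁻²
  C. kg·m·s⁻³·K⁻¹
  D. [thermal conductivity] = kg·m·s⁻³·K⁻¹
All reduce to kg·m·s⁻³·K⁻¹ except B., which is kg·m·s⁻².

B.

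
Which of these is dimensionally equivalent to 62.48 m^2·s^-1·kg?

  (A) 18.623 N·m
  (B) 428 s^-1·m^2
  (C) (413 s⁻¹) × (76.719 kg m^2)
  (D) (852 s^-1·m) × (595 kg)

(C)

Reference: kg·m²·s⁻¹.
Each option:
  (A) N·m = kg·m·s⁻²·m = kg·m²·s⁻²
  (B) m²·s⁻¹
  (C) [s⁻¹] · [kg·m²] = kg·m²·s⁻¹  ← same
  (D) [m·s⁻¹] · [kg] = kg·m·s⁻¹
Only (C) matches kg·m²·s⁻¹.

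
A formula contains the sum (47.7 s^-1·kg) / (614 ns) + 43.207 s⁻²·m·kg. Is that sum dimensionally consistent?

Dimensions:
  (47.7 s^-1·kg) / (614 ns):  [kg·s⁻¹] / [s] = kg·s⁻²
  43.207 s⁻²·m·kg:  kg·m·s⁻²
kg·s⁻² ≠ kg·m·s⁻², so they cannot be added.

No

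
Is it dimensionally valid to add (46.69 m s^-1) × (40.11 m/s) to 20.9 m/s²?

Reduce each to base SI dimensions:
  (46.69 m s^-1) × (40.11 m/s):  [m·s⁻¹] · [m·s⁻¹] = m²·s⁻²
  20.9 m/s²:  m·s⁻²
m²·s⁻² ≠ m·s⁻², so they cannot be added.

No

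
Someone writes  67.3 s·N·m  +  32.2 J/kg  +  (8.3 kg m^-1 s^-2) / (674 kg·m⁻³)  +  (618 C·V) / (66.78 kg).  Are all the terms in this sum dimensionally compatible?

Reduce each to base SI dimensions:
  67.3 s·N·m:  N·m·s = kg·m·s⁻²·m·s = kg·m²·s⁻¹
  32.2 J/kg:  J·kg⁻¹ = N·m·kg⁻¹ = m²·s⁻²
  (8.3 kg m^-1 s^-2) / (674 kg·m⁻³):  [kg·m⁻¹·s⁻²] / [kg·m⁻³] = m²·s⁻²
  (618 C·V) / (66.78 kg):  [kg·m²·s⁻²] / [kg] = m²·s⁻²
The terms do not share a single dimension (kg·m²·s⁻¹ vs m²·s⁻²).

No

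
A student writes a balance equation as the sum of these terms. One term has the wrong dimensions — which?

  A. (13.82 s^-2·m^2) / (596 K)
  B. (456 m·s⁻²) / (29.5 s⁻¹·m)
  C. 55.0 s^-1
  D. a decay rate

A.

Work out the base dimensions of each:
  A. [m²·s⁻²] / [K] = m²·s⁻²·K⁻¹
  B. [m·s⁻²] / [m·s⁻¹] = s⁻¹
  C. s⁻¹
  D. [decay rate] = s⁻¹
All reduce to s⁻¹ except A., which is m²·s⁻²·K⁻¹.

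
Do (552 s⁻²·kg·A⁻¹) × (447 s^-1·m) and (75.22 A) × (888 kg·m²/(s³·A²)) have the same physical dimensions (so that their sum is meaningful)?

No

In SI base units:
  (552 s⁻²·kg·A⁻¹) × (447 s^-1·m):  [kg·s⁻²·A⁻¹] · [m·s⁻¹] = kg·m·s⁻³·A⁻¹
  (75.22 A) × (888 kg·m²/(s³·A²)):  [A] · [kg·m²·s⁻³·A⁻²] = kg·m²·s⁻³·A⁻¹
kg·m·s⁻³·A⁻¹ ≠ kg·m²·s⁻³·A⁻¹, so they cannot be added.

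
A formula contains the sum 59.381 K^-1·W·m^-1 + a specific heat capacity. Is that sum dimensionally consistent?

In SI base units:
  59.381 K^-1·W·m^-1:  W·m⁻¹·K⁻¹ = J·s⁻¹·m⁻¹·K⁻¹ = kg·m·s⁻³·K⁻¹
  a specific heat capacity:  [specific heat capacity] = m²·s⁻²·K⁻¹
kg·m·s⁻³·K⁻¹ ≠ m²·s⁻²·K⁻¹, so they cannot be added.

No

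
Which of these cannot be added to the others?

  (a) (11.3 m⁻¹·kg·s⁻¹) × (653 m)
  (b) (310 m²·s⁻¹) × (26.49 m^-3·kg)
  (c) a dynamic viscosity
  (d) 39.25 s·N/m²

(a)

Dimensions:
  (a) [kg·m⁻¹·s⁻¹] · [m] = kg·s⁻¹
  (b) [m²·s⁻¹] · [kg·m⁻³] = kg·m⁻¹·s⁻¹
  (c) [dynamic viscosity] = kg·m⁻¹·s⁻¹
  (d) N·s·m⁻² = kg·m·s⁻²·s·m⁻² = kg·m⁻¹·s⁻¹
All reduce to kg·m⁻¹·s⁻¹ except (a), which is kg·s⁻¹.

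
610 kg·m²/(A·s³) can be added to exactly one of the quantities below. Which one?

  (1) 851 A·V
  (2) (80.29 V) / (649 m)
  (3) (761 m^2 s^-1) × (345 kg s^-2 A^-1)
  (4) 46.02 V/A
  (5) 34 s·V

(3)

Reference: kg·m²·s⁻³·A⁻¹.
Each option:
  (1) V·A = J·C⁻¹·A = kg·m²·s⁻³
  (2) [kg·m²·s⁻³·A⁻¹] / [m] = kg·m·s⁻³·A⁻¹
  (3) [m²·s⁻¹] · [kg·s⁻²·A⁻¹] = kg·m²·s⁻³·A⁻¹  ← same
  (4) V·A⁻¹ = J·C⁻¹·A⁻¹ = kg·m²·s⁻³·A⁻²
  (5) V·s = J·C⁻¹·s = kg·m²·s⁻²·A⁻¹
Only (3) matches kg·m²·s⁻³·A⁻¹.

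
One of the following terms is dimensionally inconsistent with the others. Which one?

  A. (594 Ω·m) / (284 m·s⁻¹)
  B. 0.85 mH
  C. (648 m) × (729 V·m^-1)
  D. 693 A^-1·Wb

C.

Expand each in SI base units:
  A. [kg·m³·s⁻³·A⁻²] / [m·s⁻¹] = kg·m²·s⁻²·A⁻²
  B. H = V·s·A⁻¹ = kg·m²·s⁻²·A⁻²
  C. [m] · [kg·m·s⁻³·A⁻¹] = kg·m²·s⁻³·A⁻¹
  D. Wb·A⁻¹ = V·s·A⁻¹ = kg·m²·s⁻²·A⁻²
All reduce to kg·m²·s⁻²·A⁻² except C., which is kg·m²·s⁻³·A⁻¹.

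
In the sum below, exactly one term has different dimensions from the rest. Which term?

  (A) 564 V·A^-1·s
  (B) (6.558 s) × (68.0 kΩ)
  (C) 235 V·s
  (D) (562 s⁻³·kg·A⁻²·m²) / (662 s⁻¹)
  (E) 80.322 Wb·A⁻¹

Expand each in SI base units:
  (A) V·s·A⁻¹ = J·C⁻¹·s·A⁻¹ = kg·m²·s⁻²·A⁻²
  (B) [s] · [kg·m²·s⁻³·A⁻²] = kg·m²·s⁻²·A⁻²
  (C) V·s = J·C⁻¹·s = kg·m²·s⁻²·A⁻¹
  (D) [kg·m²·s⁻³·A⁻²] / [s⁻¹] = kg·m²·s⁻²·A⁻²
  (E) Wb·A⁻¹ = V·s·A⁻¹ = kg·m²·s⁻²·A⁻²
All reduce to kg·m²·s⁻²·A⁻² except (C), which is kg·m²·s⁻²·A⁻¹.

(C)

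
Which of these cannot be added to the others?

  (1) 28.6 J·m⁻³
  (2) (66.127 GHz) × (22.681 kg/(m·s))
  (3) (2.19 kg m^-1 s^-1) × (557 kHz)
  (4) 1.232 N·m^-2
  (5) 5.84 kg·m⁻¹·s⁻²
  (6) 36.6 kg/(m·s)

Dimensions:
  (1) J·m⁻³ = N·m·m⁻³ = kg·m⁻¹·s⁻²
  (2) [s⁻¹] · [kg·m⁻¹·s⁻¹] = kg·m⁻¹·s⁻²
  (3) [kg·m⁻¹·s⁻¹] · [s⁻¹] = kg·m⁻¹·s⁻²
  (4) N·m⁻² = kg·m·s⁻²·m⁻² = kg·m⁻¹·s⁻²
  (5) kg·m⁻¹·s⁻²
  (6) kg·m⁻¹·s⁻¹
All reduce to kg·m⁻¹·s⁻² except (6), which is kg·m⁻¹·s⁻¹.

(6)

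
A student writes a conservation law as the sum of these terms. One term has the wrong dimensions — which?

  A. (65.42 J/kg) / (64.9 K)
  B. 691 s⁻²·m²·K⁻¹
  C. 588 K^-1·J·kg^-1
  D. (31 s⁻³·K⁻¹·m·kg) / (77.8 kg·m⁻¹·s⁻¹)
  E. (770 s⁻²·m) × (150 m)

Expand each in SI base units:
  A. [m²·s⁻²] / [K] = m²·s⁻²·K⁻¹
  B. m²·s⁻²·K⁻¹
  C. J·kg⁻¹·K⁻¹ = N·m·kg⁻¹·K⁻¹ = m²·s⁻²·K⁻¹
  D. [kg·m·s⁻³·K⁻¹] / [kg·m⁻¹·s⁻¹] = m²·s⁻²·K⁻¹
  E. [m·s⁻²] · [m] = m²·s⁻²
All reduce to m²·s⁻²·K⁻¹ except E., which is m²·s⁻².

E.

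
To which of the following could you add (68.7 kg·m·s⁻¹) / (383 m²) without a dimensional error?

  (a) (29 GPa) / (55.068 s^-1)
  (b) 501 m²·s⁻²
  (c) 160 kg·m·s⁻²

Reference: [kg·m·s⁻¹] / [m²] = kg·m⁻¹·s⁻¹.
Each option:
  (a) [kg·m⁻¹·s⁻²] / [s⁻¹] = kg·m⁻¹·s⁻¹  ← same
  (b) m²·s⁻²
  (c) kg·m·s⁻²
Only (a) matches kg·m⁻¹·s⁻¹.

(a)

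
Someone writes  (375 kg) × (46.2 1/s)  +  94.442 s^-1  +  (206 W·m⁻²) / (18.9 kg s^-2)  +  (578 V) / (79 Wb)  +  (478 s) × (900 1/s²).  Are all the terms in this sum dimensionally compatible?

Reduce each to base SI dimensions:
  (375 kg) × (46.2 1/s):  [kg] · [s⁻¹] = kg·s⁻¹
  94.442 s^-1:  s⁻¹
  (206 W·m⁻²) / (18.9 kg s^-2):  [kg·s⁻³] / [kg·s⁻²] = s⁻¹
  (578 V) / (79 Wb):  [kg·m²·s⁻³·A⁻¹] / [kg·m²·s⁻²·A⁻¹] = s⁻¹
  (478 s) × (900 1/s²):  [s] · [s⁻²] = s⁻¹
The terms do not share a single dimension (kg·s⁻¹ vs s⁻¹).

No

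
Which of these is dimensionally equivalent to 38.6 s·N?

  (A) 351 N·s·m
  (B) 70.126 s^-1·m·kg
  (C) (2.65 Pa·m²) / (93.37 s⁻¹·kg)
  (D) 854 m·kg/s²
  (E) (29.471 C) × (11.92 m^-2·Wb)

(B)

Reference: N·s = kg·m·s⁻²·s = kg·m·s⁻¹.
Each option:
  (A) N·m·s = kg·m·s⁻²·m·s = kg·m²·s⁻¹
  (B) kg·m·s⁻¹  ← same
  (C) [kg·m·s⁻²] / [kg·s⁻¹] = m·s⁻¹
  (D) kg·m·s⁻²
  (E) [s·A] · [kg·s⁻²·A⁻¹] = kg·s⁻¹
Only (B) matches kg·m·s⁻¹.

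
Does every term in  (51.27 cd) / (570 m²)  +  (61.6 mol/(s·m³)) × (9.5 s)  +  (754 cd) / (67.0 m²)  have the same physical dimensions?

Reduce each to base SI dimensions:
  (51.27 cd) / (570 m²):  [cd] / [m²] = m⁻²·cd
  (61.6 mol/(s·m³)) × (9.5 s):  [m⁻³·s⁻¹·mol] · [s] = m⁻³·mol
  (754 cd) / (67.0 m²):  [cd] / [m²] = m⁻²·cd
The terms do not share a single dimension (m⁻²·cd vs m⁻³·mol).

No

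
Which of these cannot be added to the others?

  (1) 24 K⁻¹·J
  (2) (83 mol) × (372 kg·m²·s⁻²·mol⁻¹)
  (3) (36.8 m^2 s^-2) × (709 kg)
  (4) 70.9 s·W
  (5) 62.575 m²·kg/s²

(1)

Work out the base dimensions of each:
  (1) J·K⁻¹ = N·m·K⁻¹ = kg·m²·s⁻²·K⁻¹
  (2) [mol] · [kg·m²·s⁻²·mol⁻¹] = kg·m²·s⁻²
  (3) [m²·s⁻²] · [kg] = kg·m²·s⁻²
  (4) W·s = J·s⁻¹·s = kg·m²·s⁻²
  (5) kg·m²·s⁻²
All reduce to kg·m²·s⁻² except (1), which is kg·m²·s⁻²·K⁻¹.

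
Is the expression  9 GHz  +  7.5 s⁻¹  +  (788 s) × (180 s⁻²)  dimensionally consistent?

Yes

Work out the base dimensions of each:
  9 GHz:  Hz = s⁻¹
  7.5 s⁻¹:  s⁻¹
  (788 s) × (180 s⁻²):  [s] · [s⁻²] = s⁻¹
Every term reduces to s⁻¹.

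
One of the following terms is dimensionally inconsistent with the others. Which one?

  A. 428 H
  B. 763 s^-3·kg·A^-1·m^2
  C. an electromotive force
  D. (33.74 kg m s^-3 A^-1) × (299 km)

Work out the base dimensions of each:
  A. H = V·s·A⁻¹ = kg·m²·s⁻²·A⁻²
  B. kg·m²·s⁻³·A⁻¹
  C. [electromotive force] = kg·m²·s⁻³·A⁻¹
  D. [kg·m·s⁻³·A⁻¹] · [m] = kg·m²·s⁻³·A⁻¹
All reduce to kg·m²·s⁻³·A⁻¹ except A., which is kg·m²·s⁻²·A⁻².

A.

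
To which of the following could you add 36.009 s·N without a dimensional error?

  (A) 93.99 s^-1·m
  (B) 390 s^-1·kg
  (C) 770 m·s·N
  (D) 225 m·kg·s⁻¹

(D)

Reference: N·s = kg·m·s⁻²·s = kg·m·s⁻¹.
Each option:
  (A) m·s⁻¹
  (B) kg·s⁻¹
  (C) N·m·s = kg·m·s⁻²·m·s = kg·m²·s⁻¹
  (D) kg·m·s⁻¹  ← same
Only (D) matches kg·m·s⁻¹.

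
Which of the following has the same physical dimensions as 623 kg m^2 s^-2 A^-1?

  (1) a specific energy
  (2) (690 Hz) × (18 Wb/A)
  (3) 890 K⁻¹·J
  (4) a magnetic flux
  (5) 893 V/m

(4)

Reference: kg·m²·s⁻²·A⁻¹.
Each option:
  (1) [specific energy] = m²·s⁻²
  (2) [s⁻¹] · [kg·m²·s⁻²·A⁻²] = kg·m²·s⁻³·A⁻²
  (3) J·K⁻¹ = N·m·K⁻¹ = kg·m²·s⁻²·K⁻¹
  (4) [magnetic flux] = kg·m²·s⁻²·A⁻¹  ← same
  (5) V·m⁻¹ = J·C⁻¹·m⁻¹ = kg·m·s⁻³·A⁻¹
Only (4) matches kg·m²·s⁻²·A⁻¹.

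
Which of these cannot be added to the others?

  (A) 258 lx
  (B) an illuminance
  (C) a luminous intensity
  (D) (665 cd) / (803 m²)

In SI base units:
  (A) lx = lm·m⁻² = m⁻²·cd
  (B) [illuminance] = m⁻²·cd
  (C) [luminous intensity] = cd
  (D) [cd] / [m²] = m⁻²·cd
All reduce to m⁻²·cd except (C), which is cd.

(C)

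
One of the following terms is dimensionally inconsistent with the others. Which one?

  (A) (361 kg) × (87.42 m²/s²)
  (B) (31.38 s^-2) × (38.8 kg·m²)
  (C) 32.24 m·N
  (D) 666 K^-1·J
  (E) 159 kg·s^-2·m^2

(D)

Dimensions:
  (A) [kg] · [m²·s⁻²] = kg·m²·s⁻²
  (B) [s⁻²] · [kg·m²] = kg·m²·s⁻²
  (C) N·m = kg·m·s⁻²·m = kg·m²·s⁻²
  (D) J·K⁻¹ = N·m·K⁻¹ = kg·m²·s⁻²·K⁻¹
  (E) kg·m²·s⁻²
All reduce to kg·m²·s⁻² except (D), which is kg·m²·s⁻²·K⁻¹.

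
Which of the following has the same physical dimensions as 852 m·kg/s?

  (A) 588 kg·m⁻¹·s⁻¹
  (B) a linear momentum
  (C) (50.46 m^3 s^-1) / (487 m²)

Reference: kg·m·s⁻¹.
Each option:
  (A) kg·m⁻¹·s⁻¹
  (B) [linear momentum] = kg·m·s⁻¹  ← same
  (C) [m³·s⁻¹] / [m²] = m·s⁻¹
Only (B) matches kg·m·s⁻¹.

(B)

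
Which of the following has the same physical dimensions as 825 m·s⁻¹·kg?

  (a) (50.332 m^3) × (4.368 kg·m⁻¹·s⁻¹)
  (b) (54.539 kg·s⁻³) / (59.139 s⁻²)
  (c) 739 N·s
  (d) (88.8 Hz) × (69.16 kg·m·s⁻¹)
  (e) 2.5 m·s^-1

Reference: kg·m·s⁻¹.
Each option:
  (a) [m³] · [kg·m⁻¹·s⁻¹] = kg·m²·s⁻¹
  (b) [kg·s⁻³] / [s⁻²] = kg·s⁻¹
  (c) N·s = kg·m·s⁻²·s = kg·m·s⁻¹  ← same
  (d) [s⁻¹] · [kg·m·s⁻¹] = kg·m·s⁻²
  (e) m·s⁻¹
Only (c) matches kg·m·s⁻¹.

(c)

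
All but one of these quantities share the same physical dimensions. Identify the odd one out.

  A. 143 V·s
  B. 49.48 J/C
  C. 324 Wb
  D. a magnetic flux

Expand each in SI base units:
  A. V·s = J·C⁻¹·s = kg·m²·s⁻²·A⁻¹
  B. J·C⁻¹ = N·m·(s·A)⁻¹ = kg·m²·s⁻³·A⁻¹
  C. Wb = V·s = kg·m²·s⁻²·A⁻¹
  D. [magnetic flux] = kg·m²·s⁻²·A⁻¹
All reduce to kg·m²·s⁻²·A⁻¹ except B., which is kg·m²·s⁻³·A⁻¹.

B.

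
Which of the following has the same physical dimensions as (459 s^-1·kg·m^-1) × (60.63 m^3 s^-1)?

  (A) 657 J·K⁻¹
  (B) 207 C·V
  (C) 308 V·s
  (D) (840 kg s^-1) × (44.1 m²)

(B)

Reference: [kg·m⁻¹·s⁻¹] · [m³·s⁻¹] = kg·m²·s⁻².
Each option:
  (A) J·K⁻¹ = N·m·K⁻¹ = kg·m²·s⁻²·K⁻¹
  (B) C·V = s·A·J·C⁻¹ = kg·m²·s⁻²  ← same
  (C) V·s = J·C⁻¹·s = kg·m²·s⁻²·A⁻¹
  (D) [kg·s⁻¹] · [m²] = kg·m²·s⁻¹
Only (B) matches kg·m²·s⁻².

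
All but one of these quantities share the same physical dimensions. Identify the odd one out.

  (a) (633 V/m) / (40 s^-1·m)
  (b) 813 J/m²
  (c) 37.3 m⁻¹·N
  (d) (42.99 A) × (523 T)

(a)

Expand each in SI base units:
  (a) [kg·m·s⁻³·A⁻¹] / [m·s⁻¹] = kg·s⁻²·A⁻¹
  (b) J·m⁻² = N·m·m⁻² = kg·s⁻²
  (c) N·m⁻¹ = kg·m·s⁻²·m⁻¹ = kg·s⁻²
  (d) [A] · [kg·s⁻²·A⁻¹] = kg·s⁻²
All reduce to kg·s⁻² except (a), which is kg·s⁻²·A⁻¹.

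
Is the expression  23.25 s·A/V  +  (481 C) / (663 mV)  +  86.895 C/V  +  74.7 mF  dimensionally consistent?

Yes

In SI base units:
  23.25 s·A/V:  A·s·V⁻¹ = A·s·(J·C⁻¹)⁻¹ = kg⁻¹·m⁻²·s⁴·A²
  (481 C) / (663 mV):  [s·A] / [kg·m²·s⁻³·A⁻¹] = kg⁻¹·m⁻²·s⁴·A²
  86.895 C/V:  C·V⁻¹ = s·A·(J·C⁻¹)⁻¹ = kg⁻¹·m⁻²·s⁴·A²
  74.7 mF:  F = C·V⁻¹ = kg⁻¹·m⁻²·s⁴·A²
Every term reduces to kg⁻¹·m⁻²·s⁴·A².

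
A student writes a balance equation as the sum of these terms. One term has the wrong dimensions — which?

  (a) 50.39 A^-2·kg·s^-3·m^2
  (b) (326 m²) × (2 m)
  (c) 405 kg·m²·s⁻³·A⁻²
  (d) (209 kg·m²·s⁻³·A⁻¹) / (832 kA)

Reduce each to base SI dimensions:
  (a) kg·m²·s⁻³·A⁻²
  (b) [m²] · [m] = m³
  (c) kg·m²·s⁻³·A⁻²
  (d) [kg·m²·s⁻³·A⁻¹] / [A] = kg·m²·s⁻³·A⁻²
All reduce to kg·m²·s⁻³·A⁻² except (b), which is m³.

(b)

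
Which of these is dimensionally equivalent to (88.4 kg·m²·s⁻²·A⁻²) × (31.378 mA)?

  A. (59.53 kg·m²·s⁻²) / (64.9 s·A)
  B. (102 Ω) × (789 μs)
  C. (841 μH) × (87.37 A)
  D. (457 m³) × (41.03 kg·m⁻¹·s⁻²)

C.

Reference: [kg·m²·s⁻²·A⁻²] · [A] = kg·m²·s⁻²·A⁻¹.
Each option:
  A. [kg·m²·s⁻²] / [s·A] = kg·m²·s⁻³·A⁻¹
  B. [kg·m²·s⁻³·A⁻²] · [s] = kg·m²·s⁻²·A⁻²
  C. [kg·m²·s⁻²·A⁻²] · [A] = kg·m²·s⁻²·A⁻¹  ← same
  D. [m³] · [kg·m⁻¹·s⁻²] = kg·m²·s⁻²
Only C. matches kg·m²·s⁻²·A⁻¹.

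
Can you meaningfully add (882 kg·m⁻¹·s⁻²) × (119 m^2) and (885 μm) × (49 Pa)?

No

Expand each in SI base units:
  (882 kg·m⁻¹·s⁻²) × (119 m^2):  [kg·m⁻¹·s⁻²] · [m²] = kg·m·s⁻²
  (885 μm) × (49 Pa):  [m] · [kg·m⁻¹·s⁻²] = kg·s⁻²
kg·m·s⁻² ≠ kg·s⁻², so they cannot be added.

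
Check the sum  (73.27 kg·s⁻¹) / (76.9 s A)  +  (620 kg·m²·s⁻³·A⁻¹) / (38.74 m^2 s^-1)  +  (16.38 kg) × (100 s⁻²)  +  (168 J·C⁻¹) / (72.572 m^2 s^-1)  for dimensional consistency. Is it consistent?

Work out the base dimensions of each:
  (73.27 kg·s⁻¹) / (76.9 s A):  [kg·s⁻¹] / [s·A] = kg·s⁻²·A⁻¹
  (620 kg·m²·s⁻³·A⁻¹) / (38.74 m^2 s^-1):  [kg·m²·s⁻³·A⁻¹] / [m²·s⁻¹] = kg·s⁻²·A⁻¹
  (16.38 kg) × (100 s⁻²):  [kg] · [s⁻²] = kg·s⁻²
  (168 J·C⁻¹) / (72.572 m^2 s^-1):  [kg·m²·s⁻³·A⁻¹] / [m²·s⁻¹] = kg·s⁻²·A⁻¹
The terms do not share a single dimension (kg·s⁻² vs kg·s⁻²·A⁻¹).

No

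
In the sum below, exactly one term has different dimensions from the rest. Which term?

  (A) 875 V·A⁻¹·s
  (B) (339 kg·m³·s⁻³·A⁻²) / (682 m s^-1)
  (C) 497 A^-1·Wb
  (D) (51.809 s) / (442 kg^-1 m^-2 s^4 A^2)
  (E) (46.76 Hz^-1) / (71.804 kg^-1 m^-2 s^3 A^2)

Reduce each to base SI dimensions:
  (A) V·s·A⁻¹ = J·C⁻¹·s·A⁻¹ = kg·m²·s⁻²·A⁻²
  (B) [kg·m³·s⁻³·A⁻²] / [m·s⁻¹] = kg·m²·s⁻²·A⁻²
  (C) Wb·A⁻¹ = V·s·A⁻¹ = kg·m²·s⁻²·A⁻²
  (D) [s] / [kg⁻¹·m⁻²·s⁴·A²] = kg·m²·s⁻³·A⁻²
  (E) [s] / [kg⁻¹·m⁻²·s³·A²] = kg·m²·s⁻²·A⁻²
All reduce to kg·m²·s⁻²·A⁻² except (D), which is kg·m²·s⁻³·A⁻².

(D)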